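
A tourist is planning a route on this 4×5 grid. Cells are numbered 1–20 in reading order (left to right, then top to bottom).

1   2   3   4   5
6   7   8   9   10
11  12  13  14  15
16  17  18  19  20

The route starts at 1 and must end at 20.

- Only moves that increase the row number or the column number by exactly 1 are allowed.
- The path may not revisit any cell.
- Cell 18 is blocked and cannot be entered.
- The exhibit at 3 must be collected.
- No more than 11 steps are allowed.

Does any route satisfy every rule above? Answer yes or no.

yes

One route that works: 1 → 2 → 3 → 8 → 13 → 14 → 19 → 20.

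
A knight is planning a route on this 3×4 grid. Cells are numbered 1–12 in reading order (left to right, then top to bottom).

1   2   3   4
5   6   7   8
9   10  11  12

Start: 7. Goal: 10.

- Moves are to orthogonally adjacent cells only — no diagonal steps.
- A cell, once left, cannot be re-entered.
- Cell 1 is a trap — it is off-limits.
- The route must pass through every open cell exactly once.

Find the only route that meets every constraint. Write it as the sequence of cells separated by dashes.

Need to visit all 11 open cells exactly once, starting at 7 and ending at 10.
Cell 12 has only two open neighbours (8 and 11), so the path must pass straight through it: one of those is the cell it's entered from and the other is where it exits.
Route from 7: down 1 to 11, right 1 to 12, up 2 to 4, left 2 to 2, down 1 to 6, left 1 to 5, down 1 to 9, right 1 to 10 — 10 moves in all.
Check: all 11 open cells covered.

7 - 11 - 12 - 8 - 4 - 3 - 2 - 6 - 5 - 9 - 10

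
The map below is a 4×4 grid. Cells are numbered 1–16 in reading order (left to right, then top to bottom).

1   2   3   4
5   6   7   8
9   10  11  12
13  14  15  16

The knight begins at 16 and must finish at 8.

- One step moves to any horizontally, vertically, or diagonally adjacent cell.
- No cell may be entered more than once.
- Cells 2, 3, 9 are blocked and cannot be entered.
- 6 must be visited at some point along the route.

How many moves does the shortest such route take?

Any route passes through 6 somewhere between 16 and 8. Summing Chebyshev distances along the two legs (16 → 6 → 8) gives a lower bound of 2 + 2 = 4 moves.
A route of 4 moves achieves this: 16 → 11 → 6 → 7 → 8.
Since 4 matches the lower bound, it is optimal.

4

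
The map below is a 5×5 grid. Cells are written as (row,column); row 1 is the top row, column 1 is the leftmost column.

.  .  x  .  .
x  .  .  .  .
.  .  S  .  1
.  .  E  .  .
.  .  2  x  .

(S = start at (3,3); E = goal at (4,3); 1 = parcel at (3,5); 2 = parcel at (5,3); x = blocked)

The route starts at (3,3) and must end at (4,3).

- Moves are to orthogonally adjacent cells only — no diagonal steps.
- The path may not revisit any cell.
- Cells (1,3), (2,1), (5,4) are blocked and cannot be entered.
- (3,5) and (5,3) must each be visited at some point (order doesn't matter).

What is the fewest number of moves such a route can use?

Any route passes through (3,5) and (5,3) in some order between (3,3) and (4,3). Summing Manhattan distances along each leg and taking the cheapest ordering ((3,3) → (3,5) → (5,3) → (4,3)) gives a lower bound of 2 + 4 + 1 = 7 moves.
The shortest route satisfying every rule uses 11 moves: (3,3) → (3,4) → (3,5) → (2,5) → (2,4) → (2,3) → (2,2) → (3,2) → (4,2) → (5,2) → (5,3) → (4,3).
The bound of 7 isn't tight here; checking systematically, no route of length 7 through 10 satisfies every constraint (on a 4-connected grid the length of any start-to-goal walk has the same parity as the Manhattan bound, so only lengths 7, 9, 11, … need checking), so 11 is the minimum.

11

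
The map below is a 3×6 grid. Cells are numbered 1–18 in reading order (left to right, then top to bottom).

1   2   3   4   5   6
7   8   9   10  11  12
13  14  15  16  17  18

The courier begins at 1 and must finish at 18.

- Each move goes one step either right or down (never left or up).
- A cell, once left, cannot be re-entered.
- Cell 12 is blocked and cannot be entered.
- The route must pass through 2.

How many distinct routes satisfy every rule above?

A right/down-only route from 1 to 18 makes exactly 2 down-moves and 5 right-moves in some order.
With no other constraints that would be C(7,2) = 21 routes.
Split at 2 and multiply the segment counts (each segment already excludes blocked cells): 1→2: 1; 2→18: 10; product = 10.
That gives 10 routes.

10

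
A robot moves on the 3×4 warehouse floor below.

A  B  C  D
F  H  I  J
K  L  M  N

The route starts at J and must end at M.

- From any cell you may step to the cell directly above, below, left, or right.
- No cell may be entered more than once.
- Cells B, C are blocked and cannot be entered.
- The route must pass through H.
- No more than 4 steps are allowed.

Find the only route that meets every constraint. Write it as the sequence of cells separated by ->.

J -> I -> H -> L -> M

The 4-move cap with required stops at H leaves no slack for detours.
Route from J: 2× left (reaching H), down to L, right to M — 4 moves in all.
Check: all required cells visited; 4 ≤ 4 moves.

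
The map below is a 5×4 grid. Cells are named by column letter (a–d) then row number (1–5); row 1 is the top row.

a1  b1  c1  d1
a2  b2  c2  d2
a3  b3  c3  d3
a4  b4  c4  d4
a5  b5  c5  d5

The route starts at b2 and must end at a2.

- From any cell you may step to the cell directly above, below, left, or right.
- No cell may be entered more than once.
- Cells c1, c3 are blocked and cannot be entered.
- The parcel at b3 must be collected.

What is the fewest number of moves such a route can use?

3

Any route passes through b3 somewhere between b2 and a2. Summing Manhattan distances along the two legs (b2 → b3 → a2) gives a lower bound of 1 + 2 = 3 moves.
A route of 3 moves achieves this: b2 → b3 → a3 → a2.
Since 3 matches the lower bound, it is optimal.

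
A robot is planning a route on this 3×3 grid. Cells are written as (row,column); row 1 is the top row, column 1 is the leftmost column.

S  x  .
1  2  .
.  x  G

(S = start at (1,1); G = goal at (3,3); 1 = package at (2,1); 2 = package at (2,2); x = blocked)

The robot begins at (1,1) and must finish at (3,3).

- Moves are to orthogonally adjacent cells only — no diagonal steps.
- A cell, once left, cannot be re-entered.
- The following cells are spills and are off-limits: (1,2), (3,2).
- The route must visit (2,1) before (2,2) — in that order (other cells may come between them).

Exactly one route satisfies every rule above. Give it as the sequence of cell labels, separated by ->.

(1,1) -> (2,1) -> (2,2) -> (2,3) -> (3,3)

The waypoints must appear in the order (2,1), (2,2), with no cell reused.
Route from (1,1): down 1 to (2,1), right 2 to (2,3), down 1 to (3,3) — 4 moves in all.
Check: order respected (1 at step 1, 2 at step 2).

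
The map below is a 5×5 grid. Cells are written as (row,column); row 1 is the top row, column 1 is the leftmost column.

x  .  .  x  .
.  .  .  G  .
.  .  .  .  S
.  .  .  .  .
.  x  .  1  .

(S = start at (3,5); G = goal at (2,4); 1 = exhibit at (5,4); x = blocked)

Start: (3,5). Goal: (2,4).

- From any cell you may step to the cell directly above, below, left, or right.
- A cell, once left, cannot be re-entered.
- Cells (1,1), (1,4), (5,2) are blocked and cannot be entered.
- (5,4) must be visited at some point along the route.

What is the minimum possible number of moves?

Any route passes through (5,4) somewhere between (3,5) and (2,4). Summing Manhattan distances along the two legs ((3,5) → (5,4) → (2,4)) gives a lower bound of 3 + 3 = 6 moves.
A route of 6 moves achieves this: (3,5) → (4,5) → (5,5) → (5,4) → (4,4) → (3,4) → (2,4).
Since 6 matches the lower bound, it is optimal.

6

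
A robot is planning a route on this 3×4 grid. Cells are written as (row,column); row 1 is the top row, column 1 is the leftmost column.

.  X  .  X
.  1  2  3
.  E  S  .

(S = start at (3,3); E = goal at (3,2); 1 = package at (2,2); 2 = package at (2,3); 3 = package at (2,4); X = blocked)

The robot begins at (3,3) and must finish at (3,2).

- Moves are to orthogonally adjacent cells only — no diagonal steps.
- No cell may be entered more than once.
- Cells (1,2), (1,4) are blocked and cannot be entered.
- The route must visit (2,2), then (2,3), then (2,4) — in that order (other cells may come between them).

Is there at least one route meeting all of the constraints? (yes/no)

no

Ignoring the required order, 2 revisit-free routes from (3,3) to (3,2) pass through all of (2,2), (2,3), and (2,4); the waypoint orders that occur are (2,4) → (2,3) → (2,2) (2) — never (2,2) → (2,3) → (2,4).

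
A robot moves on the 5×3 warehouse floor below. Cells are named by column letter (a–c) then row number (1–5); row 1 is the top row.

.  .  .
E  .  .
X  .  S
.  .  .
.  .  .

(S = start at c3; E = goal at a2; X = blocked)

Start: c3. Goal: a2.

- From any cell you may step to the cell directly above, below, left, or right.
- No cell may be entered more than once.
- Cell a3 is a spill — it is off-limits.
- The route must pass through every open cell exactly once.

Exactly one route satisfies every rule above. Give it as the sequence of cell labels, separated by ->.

c3 -> c4 -> c5 -> b5 -> a5 -> a4 -> b4 -> b3 -> b2 -> c2 -> c1 -> b1 -> a1 -> a2

Need to visit all 14 open cells exactly once, starting at c3 and ending at a2.
Route from c3: 2× down (reaching c5), 2× left (reaching a5), up to a4, right to b4, 2× up (reaching b2), right to c2, up to c1, 2× left (reaching a1), down to a2 — 13 moves in all.
Check: all 14 open cells covered.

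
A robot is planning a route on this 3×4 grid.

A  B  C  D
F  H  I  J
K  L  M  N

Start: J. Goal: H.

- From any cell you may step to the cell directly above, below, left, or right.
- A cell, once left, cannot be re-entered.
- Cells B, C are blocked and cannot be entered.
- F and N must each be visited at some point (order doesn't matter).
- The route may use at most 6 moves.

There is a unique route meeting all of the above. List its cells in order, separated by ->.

The 6-move cap with required stops at F, N leaves no slack for detours.
Route from J: down 1 to N, left 3 to K, up 1 to F, right 1 to H — 6 moves in all.
Check: all required cells visited; 6 ≤ 6 moves.

J -> N -> M -> L -> K -> F -> H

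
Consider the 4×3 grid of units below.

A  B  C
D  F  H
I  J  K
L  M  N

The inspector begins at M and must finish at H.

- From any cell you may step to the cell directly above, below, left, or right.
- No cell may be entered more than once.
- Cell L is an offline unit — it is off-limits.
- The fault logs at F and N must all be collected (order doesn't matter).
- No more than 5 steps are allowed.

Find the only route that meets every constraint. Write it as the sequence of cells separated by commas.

M, N, K, J, F, H

Any route must reach F and N and still end at H within 5 moves, so the order of the required stops is forced.
Route from M: right to N, up to K, left to J, up to F, right to H — 5 moves in all.
Check: all required cells visited; 5 ≤ 5 moves.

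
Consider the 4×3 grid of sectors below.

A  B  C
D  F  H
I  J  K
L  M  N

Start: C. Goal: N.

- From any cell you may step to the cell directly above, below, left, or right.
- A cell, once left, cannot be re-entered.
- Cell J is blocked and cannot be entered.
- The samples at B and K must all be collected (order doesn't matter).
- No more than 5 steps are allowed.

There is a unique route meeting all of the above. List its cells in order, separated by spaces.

C B F H K N

The budget equals the shortest possible length, so every move has to be on a shortest route through the required cells.
Route from C: left to B, down to F, right to H, 2× down (reaching N) — 5 moves in all.
Check: all required cells visited; 5 ≤ 5 moves.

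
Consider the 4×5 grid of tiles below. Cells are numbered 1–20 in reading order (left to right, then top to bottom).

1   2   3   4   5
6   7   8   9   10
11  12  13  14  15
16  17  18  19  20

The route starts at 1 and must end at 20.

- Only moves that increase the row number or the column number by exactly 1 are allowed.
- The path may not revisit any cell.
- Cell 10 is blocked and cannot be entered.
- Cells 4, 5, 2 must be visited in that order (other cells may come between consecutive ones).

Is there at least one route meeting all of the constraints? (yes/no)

2 lies to the left of 5, so going from 5 to 2 would need a leftward move — but moves only go right/down, so 5 cannot be visited before 2.

no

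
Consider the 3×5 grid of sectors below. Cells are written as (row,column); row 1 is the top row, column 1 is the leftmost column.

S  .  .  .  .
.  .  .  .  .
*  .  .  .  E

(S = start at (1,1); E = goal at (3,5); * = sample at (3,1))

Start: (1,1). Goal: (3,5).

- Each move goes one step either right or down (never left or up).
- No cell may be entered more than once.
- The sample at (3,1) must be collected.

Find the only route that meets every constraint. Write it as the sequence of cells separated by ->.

(1,1) -> (2,1) -> (3,1) -> (3,2) -> (3,3) -> (3,4) -> (3,5)

Moves only go right or down, so the column and row indices never decrease.
Route from (1,1): down 2 to (3,1), right 4 to (3,5) — 6 moves in all.
Check: all required cells visited.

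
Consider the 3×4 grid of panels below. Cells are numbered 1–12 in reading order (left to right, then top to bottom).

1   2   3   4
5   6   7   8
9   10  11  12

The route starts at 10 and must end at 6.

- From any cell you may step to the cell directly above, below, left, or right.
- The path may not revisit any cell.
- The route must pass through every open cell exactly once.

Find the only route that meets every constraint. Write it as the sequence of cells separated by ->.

Need to visit all 12 open cells exactly once, starting at 10 and ending at 6.
Route from 10: left to 9, 2× up (reaching 1), 3× right (reaching 4), 2× down (reaching 12), left to 11, up to 7, left to 6 — 11 moves in all.
Check: all 12 open cells covered.

10 -> 9 -> 5 -> 1 -> 2 -> 3 -> 4 -> 8 -> 12 -> 11 -> 7 -> 6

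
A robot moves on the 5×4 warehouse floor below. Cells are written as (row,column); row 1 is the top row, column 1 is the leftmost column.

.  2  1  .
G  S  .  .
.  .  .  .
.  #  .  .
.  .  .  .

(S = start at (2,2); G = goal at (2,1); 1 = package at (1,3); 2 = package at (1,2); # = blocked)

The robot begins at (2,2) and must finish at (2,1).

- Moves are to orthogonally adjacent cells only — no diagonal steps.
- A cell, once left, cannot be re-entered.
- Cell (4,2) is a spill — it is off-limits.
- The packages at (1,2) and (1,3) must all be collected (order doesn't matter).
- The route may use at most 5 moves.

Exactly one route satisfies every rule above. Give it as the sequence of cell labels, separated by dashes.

Any route must reach (1,2) and (1,3) and still end at (2,1) within 5 moves, so the order of the required stops is forced.
Route from (2,2): right to (2,3), up to (1,3), 2× left (reaching (1,1)), down to (2,1) — 5 moves in all.
Check: all required cells visited; 5 ≤ 5 moves.

(2,2) - (2,3) - (1,3) - (1,2) - (1,1) - (2,1)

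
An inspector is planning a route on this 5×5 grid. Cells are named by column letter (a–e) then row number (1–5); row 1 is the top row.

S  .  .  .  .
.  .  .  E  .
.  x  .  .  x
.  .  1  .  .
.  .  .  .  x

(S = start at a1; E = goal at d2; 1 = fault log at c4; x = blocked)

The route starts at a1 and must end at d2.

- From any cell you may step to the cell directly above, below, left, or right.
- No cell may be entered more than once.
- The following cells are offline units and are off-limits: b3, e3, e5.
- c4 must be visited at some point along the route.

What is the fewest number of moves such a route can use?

Any route passes through c4 somewhere between a1 and d2. Summing Manhattan distances along the two legs (a1 → c4 → d2) gives a lower bound of 5 + 3 = 8 moves.
A route of 8 moves achieves this: a1 → a2 → a3 → a4 → b4 → c4 → c3 → c2 → d2.
Since 8 matches the lower bound, it is optimal.

8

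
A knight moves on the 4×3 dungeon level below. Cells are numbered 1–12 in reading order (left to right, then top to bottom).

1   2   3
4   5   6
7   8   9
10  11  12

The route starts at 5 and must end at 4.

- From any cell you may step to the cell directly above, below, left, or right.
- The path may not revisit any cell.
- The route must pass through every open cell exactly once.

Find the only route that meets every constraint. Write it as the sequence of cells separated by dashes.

5 - 8 - 7 - 10 - 11 - 12 - 9 - 6 - 3 - 2 - 1 - 4

Need to visit all 12 open cells exactly once, starting at 5 and ending at 4.
Route from 5: down 1 to 8, left 1 to 7, down 1 to 10, right 2 to 12, up 3 to 3, left 2 to 1, down 1 to 4 — 11 moves in all.
Check: all 12 open cells covered.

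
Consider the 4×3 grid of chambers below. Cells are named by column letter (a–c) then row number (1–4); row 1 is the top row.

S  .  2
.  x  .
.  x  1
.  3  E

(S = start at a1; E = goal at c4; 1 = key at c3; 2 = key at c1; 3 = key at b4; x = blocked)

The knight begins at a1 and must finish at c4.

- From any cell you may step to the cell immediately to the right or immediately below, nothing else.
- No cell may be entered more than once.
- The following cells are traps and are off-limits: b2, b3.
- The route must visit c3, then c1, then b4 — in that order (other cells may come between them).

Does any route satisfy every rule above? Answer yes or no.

no

c1 lies above c3, so going from c3 to c1 would need an upward move — but moves only go right/down, so c3 cannot be visited before c1.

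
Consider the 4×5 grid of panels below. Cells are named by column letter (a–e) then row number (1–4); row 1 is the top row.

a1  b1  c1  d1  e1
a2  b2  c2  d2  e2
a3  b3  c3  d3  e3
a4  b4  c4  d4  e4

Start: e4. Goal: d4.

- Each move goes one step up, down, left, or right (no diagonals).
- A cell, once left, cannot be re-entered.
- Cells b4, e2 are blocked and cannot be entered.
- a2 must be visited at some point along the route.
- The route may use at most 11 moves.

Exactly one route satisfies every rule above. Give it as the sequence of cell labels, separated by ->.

e4 -> e3 -> d3 -> d2 -> c2 -> b2 -> a2 -> a3 -> b3 -> c3 -> c4 -> d4

Any route must reach a2 and still end at d4 within 11 moves, so the order of the required stops is forced.
Route from e4: up 1 to e3, left 1 to d3, up 1 to d2, left 3 to a2, down 1 to a3, right 2 to c3, down 1 to c4, right 1 to d4 — 11 moves in all.
Check: all required cells visited; 11 ≤ 11 moves.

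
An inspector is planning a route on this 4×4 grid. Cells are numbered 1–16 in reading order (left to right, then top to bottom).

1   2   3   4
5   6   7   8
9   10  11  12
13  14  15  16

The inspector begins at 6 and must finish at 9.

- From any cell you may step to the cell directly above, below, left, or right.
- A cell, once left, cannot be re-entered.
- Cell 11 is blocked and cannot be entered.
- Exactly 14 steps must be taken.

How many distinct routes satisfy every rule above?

0

Need simple routes of exactly 14 moves from 6 to 9 (Manhattan distance 2, so 6 moves are spent on a detour and 6 undoing it).
No route satisfies every constraint, so the count is 0.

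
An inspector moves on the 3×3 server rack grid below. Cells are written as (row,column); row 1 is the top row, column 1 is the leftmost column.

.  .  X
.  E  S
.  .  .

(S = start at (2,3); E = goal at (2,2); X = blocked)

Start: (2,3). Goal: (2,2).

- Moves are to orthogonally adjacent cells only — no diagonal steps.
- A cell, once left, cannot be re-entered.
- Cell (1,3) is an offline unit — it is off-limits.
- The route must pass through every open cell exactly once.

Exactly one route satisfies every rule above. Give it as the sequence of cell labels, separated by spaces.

Need to visit all 8 open cells exactly once, starting at (2,3) and ending at (2,2).
Cell (3,1) has only two open neighbours ((2,1) and (3,2)), so the path must pass straight through it: one of those is the cell it's entered from and the other is where it exits.
Route from (2,3): down to (3,3), 2× left (reaching (3,1)), 2× up (reaching (1,1)), right to (1,2), down to (2,2) — 7 moves in all.
Check: all 8 open cells covered.

(2,3) (3,3) (3,2) (3,1) (2,1) (1,1) (1,2) (2,2)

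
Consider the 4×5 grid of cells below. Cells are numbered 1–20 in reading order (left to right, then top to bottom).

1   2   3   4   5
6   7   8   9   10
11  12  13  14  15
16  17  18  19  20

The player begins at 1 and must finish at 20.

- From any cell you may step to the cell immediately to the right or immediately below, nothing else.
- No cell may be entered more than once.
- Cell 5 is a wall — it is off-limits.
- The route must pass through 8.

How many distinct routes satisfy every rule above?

18

A right/down-only route from 1 to 20 makes exactly 3 down-moves and 4 right-moves in some order.
With no other constraints that would be C(7,3) = 35 routes.
Split at 8 and multiply the segment counts (each segment already excludes blocked cells): 1→8: 3; 8→20: 6; product = 18.
That gives 18 routes.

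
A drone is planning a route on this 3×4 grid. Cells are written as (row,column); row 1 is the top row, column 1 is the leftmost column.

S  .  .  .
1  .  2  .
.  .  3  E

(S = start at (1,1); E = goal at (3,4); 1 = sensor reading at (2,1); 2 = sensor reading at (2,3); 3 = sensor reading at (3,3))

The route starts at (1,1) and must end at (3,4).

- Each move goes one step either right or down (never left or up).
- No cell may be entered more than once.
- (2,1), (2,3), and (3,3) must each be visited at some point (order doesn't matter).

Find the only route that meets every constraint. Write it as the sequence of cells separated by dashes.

Moves only go right or down, so the column and row indices never decrease.
Route from (1,1): down to (2,1), 2× right (reaching (2,3)), down to (3,3), right to (3,4) — 5 moves in all.
Check: all required cells visited.

(1,1) - (2,1) - (2,2) - (2,3) - (3,3) - (3,4)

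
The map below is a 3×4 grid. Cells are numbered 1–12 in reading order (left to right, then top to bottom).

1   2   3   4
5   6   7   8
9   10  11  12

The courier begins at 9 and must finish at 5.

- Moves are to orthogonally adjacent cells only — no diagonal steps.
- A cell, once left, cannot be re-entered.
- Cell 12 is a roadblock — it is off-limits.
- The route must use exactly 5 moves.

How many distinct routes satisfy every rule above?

2

Need simple routes of exactly 5 moves from 9 to 5 (Manhattan distance 1, so 2 moves are spent on a detour and 2 undoing it).
Enumerating: 9 10 6 2 1 5 | 9 10 11 7 6 5.
That gives 2 routes.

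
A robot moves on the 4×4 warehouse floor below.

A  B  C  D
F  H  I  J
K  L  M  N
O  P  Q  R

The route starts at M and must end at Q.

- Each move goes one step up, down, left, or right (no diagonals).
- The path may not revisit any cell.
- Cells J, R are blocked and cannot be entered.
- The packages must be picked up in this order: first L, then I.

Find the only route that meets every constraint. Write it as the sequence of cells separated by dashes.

The waypoints must appear in the order L, I, with no cell reused.
Route from M: left to L, up to H, right to I, up to C, 2× left (reaching A), 3× down (reaching O), 2× right (reaching Q) — 11 moves in all.
Check: order respected (L at step 1, I at step 3).

M - L - H - I - C - B - A - F - K - O - P - Q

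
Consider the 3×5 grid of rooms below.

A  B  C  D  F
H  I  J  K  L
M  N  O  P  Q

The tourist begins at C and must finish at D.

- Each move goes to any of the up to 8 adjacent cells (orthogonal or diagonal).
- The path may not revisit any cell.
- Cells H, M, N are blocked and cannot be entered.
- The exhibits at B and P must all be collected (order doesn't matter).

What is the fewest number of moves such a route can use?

5

Any route passes through B and P in some order between C and D. Summing Chebyshev distances along each leg and taking the cheapest ordering (C → B → P → D) gives a lower bound of 1 + 2 + 2 = 5 moves.
A route of 5 moves achieves this: C → B → J → P → K → D.
Since 5 matches the lower bound, it is optimal.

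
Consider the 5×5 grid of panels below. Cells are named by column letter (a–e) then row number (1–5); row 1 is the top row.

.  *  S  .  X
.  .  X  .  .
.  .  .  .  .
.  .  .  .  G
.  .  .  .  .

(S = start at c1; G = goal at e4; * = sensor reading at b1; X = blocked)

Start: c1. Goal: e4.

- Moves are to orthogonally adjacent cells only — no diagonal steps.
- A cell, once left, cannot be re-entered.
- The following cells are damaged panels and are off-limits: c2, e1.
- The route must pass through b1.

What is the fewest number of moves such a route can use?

7

Any route passes through b1 somewhere between c1 and e4. Summing Manhattan distances along the two legs (c1 → b1 → e4) gives a lower bound of 1 + 6 = 7 moves.
A route of 7 moves achieves this: c1 → b1 → b2 → b3 → b4 → c4 → d4 → e4.
Since 7 matches the lower bound, it is optimal.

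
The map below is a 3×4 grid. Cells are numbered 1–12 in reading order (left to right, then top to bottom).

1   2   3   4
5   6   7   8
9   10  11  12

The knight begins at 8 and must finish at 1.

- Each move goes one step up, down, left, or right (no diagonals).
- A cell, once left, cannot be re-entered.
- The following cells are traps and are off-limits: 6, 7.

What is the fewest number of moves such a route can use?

4

The Manhattan distance from 8 to 1 is |2−1| + |4−1| = 4, so at least 4 moves are needed.
A route of 4 moves achieves this: 8 → 4 → 3 → 2 → 1.
Since 4 matches the lower bound, it is optimal.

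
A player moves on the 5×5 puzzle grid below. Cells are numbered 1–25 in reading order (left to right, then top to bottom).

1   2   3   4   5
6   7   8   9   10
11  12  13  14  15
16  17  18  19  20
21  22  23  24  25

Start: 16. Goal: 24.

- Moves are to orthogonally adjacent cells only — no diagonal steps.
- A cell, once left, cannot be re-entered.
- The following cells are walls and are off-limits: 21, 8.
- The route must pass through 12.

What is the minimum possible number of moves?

6

Any route passes through 12 somewhere between 16 and 24. Summing Manhattan distances along the two legs (16 → 12 → 24) gives a lower bound of 2 + 4 = 6 moves.
A route of 6 moves achieves this: 16 → 11 → 12 → 17 → 22 → 23 → 24.
Since 6 matches the lower bound, it is optimal.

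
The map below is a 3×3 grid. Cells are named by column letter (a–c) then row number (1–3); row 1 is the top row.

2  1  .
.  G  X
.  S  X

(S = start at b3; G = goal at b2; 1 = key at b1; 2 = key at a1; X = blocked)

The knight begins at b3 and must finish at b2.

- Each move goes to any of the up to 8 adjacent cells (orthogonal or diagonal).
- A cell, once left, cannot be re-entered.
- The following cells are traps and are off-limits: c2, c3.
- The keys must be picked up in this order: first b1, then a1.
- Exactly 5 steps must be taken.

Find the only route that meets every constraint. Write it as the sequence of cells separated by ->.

The waypoints must appear in the order b1, a1, with no cell reused.
Route from b3: left 1 to a3, up 1 to a2, up-right 1 to b1, left 1 to a1, down-right 1 to b2 — 5 moves in all.
Check: order respected (1 at step 3, 2 at step 4); 5 moves as required.

b3 -> a3 -> a2 -> b1 -> a1 -> b2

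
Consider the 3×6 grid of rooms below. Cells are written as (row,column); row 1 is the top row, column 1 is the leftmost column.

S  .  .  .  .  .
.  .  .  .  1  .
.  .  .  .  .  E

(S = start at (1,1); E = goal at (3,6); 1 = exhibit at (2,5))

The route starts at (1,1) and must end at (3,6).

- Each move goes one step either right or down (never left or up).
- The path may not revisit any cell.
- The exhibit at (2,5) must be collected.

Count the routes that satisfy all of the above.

10

A right/down-only route from (1,1) to (3,6) makes exactly 2 down-moves and 5 right-moves in some order.
With no other constraints that would be C(7,2) = 21 routes.
Split at (2,5) and multiply the segment counts: (1,1)→(2,5): 5; (2,5)→(3,6): 2; product = 10.
That gives 10 routes.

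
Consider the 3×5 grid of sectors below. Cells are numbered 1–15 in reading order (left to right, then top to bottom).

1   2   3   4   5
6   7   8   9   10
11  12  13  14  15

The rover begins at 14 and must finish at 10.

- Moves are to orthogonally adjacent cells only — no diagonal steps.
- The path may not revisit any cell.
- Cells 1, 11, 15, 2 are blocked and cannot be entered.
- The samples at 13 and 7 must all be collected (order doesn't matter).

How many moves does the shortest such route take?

Any route passes through 13 and 7 in some order between 14 and 10. Summing Manhattan distances along each leg and taking the cheapest ordering (14 → 13 → 7 → 10) gives a lower bound of 1 + 2 + 3 = 6 moves.
A route of 6 moves achieves this: 14 → 13 → 12 → 7 → 8 → 9 → 10.
Since 6 matches the lower bound, it is optimal.

6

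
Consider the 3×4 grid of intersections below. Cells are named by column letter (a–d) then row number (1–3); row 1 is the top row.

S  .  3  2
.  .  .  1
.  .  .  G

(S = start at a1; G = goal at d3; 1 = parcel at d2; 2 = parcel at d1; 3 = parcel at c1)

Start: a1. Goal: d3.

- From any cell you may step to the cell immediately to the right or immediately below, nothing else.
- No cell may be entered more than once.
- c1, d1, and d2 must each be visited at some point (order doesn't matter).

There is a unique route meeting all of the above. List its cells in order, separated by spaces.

Moves only go right or down, so the column and row indices never decrease.
Route from a1: 3× right (reaching d1), 2× down (reaching d3) — 5 moves in all.
Check: all required cells visited.

a1 b1 c1 d1 d2 d3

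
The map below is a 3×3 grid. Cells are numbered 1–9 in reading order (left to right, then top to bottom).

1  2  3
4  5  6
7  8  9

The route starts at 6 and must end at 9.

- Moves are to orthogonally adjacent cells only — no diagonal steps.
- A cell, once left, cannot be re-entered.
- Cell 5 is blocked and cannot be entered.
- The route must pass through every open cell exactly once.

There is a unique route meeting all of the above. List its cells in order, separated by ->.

6 -> 3 -> 2 -> 1 -> 4 -> 7 -> 8 -> 9

Need to visit all 8 open cells exactly once, starting at 6 and ending at 9.
Route from 6: up 1 to 3, left 2 to 1, down 2 to 7, right 2 to 9 — 7 moves in all.
Check: all 8 open cells covered.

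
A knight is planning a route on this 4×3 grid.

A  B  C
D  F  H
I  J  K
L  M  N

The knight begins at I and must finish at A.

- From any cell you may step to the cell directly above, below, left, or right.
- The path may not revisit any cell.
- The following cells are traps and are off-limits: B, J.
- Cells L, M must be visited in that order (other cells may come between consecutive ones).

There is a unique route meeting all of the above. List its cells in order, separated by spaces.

I L M N K H F D A

The waypoints must appear in the order L, M, with no cell reused.
Route from I: down to L, 2× right (reaching N), 2× up (reaching H), 2× left (reaching D), up to A — 8 moves in all.
Check: order respected (L at step 1, M at step 2).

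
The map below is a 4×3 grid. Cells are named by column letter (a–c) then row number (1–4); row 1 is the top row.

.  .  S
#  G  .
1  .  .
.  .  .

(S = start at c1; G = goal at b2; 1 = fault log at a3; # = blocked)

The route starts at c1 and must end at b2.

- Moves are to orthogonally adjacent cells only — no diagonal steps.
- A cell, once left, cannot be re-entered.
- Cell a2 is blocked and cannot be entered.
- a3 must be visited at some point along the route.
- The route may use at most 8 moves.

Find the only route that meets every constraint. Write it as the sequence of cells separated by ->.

c1 -> c2 -> c3 -> c4 -> b4 -> a4 -> a3 -> b3 -> b2

The budget equals the shortest possible length, so every move has to be on a shortest route through the required cells.
Route from c1: 3× down (reaching c4), 2× left (reaching a4), up to a3, right to b3, up to b2 — 8 moves in all.
Check: all required cells visited; 8 ≤ 8 moves.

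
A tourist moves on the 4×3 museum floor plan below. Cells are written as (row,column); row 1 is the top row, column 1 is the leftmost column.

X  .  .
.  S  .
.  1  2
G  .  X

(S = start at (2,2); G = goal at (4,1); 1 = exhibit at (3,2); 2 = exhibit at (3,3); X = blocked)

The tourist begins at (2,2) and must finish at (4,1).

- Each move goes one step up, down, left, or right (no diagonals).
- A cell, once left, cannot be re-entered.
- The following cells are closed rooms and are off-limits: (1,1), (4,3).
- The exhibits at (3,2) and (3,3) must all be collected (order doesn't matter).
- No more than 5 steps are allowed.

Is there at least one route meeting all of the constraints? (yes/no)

yes

One route that works: (2,2) → (2,3) → (3,3) → (3,2) → (4,2) → (4,1).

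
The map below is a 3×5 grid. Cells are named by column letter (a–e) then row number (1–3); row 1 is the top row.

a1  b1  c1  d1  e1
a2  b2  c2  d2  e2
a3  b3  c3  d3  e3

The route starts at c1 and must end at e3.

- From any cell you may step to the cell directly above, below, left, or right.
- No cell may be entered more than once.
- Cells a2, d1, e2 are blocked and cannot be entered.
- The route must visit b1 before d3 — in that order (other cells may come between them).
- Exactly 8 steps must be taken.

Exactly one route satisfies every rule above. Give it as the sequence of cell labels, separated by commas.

c1, b1, b2, b3, c3, c2, d2, d3, e3

The waypoints must appear in the order b1, d3, with no cell reused.
Route from c1: left 1 to b1, down 2 to b3, right 1 to c3, up 1 to c2, right 1 to d2, down 1 to d3, right 1 to e3 — 8 moves in all.
Check: order respected (b1 at step 1, d3 at step 7); 8 moves as required.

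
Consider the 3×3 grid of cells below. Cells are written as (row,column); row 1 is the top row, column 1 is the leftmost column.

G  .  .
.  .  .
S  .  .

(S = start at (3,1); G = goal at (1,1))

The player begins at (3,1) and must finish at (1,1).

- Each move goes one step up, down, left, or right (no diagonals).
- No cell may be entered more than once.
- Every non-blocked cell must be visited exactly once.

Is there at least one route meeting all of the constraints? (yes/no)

yes

One route that works: (3,1) → (2,1) → (2,2) → (3,2) → (3,3) → (2,3) → (1,3) → (1,2) → (1,1).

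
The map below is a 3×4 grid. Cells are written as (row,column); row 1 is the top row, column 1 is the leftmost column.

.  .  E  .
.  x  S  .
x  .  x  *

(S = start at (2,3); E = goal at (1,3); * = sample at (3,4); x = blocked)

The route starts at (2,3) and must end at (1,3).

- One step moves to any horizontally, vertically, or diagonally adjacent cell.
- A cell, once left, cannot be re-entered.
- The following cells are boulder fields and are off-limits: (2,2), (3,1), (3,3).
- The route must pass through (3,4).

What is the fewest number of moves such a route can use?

Any route passes through (3,4) somewhere between (2,3) and (1,3). Summing Chebyshev distances along the two legs ((2,3) → (3,4) → (1,3)) gives a lower bound of 1 + 2 = 3 moves.
A route of 3 moves achieves this: (2,3) → (3,4) → (2,4) → (1,3).
Since 3 matches the lower bound, it is optimal.

3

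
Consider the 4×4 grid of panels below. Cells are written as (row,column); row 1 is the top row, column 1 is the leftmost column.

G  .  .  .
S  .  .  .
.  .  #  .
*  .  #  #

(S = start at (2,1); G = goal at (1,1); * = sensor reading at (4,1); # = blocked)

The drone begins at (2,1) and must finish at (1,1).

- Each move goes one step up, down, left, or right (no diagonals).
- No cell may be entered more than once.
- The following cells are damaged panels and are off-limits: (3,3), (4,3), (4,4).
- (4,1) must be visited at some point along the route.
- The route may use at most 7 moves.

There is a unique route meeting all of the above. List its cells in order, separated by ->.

(2,1) -> (3,1) -> (4,1) -> (4,2) -> (3,2) -> (2,2) -> (1,2) -> (1,1)

Any route must reach (4,1) and still end at (1,1) within 7 moves, so the order of the required stops is forced.
Route from (2,1): 2× down (reaching (4,1)), right to (4,2), 3× up (reaching (1,2)), left to (1,1) — 7 moves in all.
Check: all required cells visited; 7 ≤ 7 moves.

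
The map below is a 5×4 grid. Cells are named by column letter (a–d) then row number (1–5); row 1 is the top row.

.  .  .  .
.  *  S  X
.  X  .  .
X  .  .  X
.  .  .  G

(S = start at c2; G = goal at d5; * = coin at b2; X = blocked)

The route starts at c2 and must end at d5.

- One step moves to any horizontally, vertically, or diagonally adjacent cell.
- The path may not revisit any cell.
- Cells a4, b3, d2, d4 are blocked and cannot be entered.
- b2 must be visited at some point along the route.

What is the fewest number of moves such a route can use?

Any route passes through b2 somewhere between c2 and d5. Summing Chebyshev distances along the two legs (c2 → b2 → d5) gives a lower bound of 1 + 3 = 4 moves.
A route of 4 moves achieves this: c2 → b2 → c3 → c4 → d5.
Since 4 matches the lower bound, it is optimal.

4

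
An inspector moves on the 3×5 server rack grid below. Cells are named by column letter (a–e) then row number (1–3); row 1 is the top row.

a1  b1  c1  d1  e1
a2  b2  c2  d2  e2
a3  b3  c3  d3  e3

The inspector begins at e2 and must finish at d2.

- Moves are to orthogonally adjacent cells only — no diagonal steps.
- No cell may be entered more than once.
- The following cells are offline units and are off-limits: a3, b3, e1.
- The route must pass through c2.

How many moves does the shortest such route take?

5

Any route passes through c2 somewhere between e2 and d2. Summing Manhattan distances along the two legs (e2 → c2 → d2) gives a lower bound of 2 + 1 = 3 moves.
The shortest route satisfying every rule uses 5 moves: e2 → e3 → d3 → c3 → c2 → d2.
The no-revisit rule (legs can't share cells) pushes the minimum above the 3-move bound; an exhaustive check rules out every length from 3 to 4, leaving 5 as the minimum.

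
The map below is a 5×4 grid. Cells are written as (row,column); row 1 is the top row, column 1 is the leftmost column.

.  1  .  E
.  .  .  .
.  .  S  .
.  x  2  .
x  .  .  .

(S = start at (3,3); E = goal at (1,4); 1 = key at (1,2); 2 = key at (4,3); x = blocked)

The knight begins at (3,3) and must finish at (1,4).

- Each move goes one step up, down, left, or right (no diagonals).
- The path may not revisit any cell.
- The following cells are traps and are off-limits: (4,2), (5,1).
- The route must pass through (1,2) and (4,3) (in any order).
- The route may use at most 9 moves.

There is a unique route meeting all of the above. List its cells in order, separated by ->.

The budget equals the shortest possible length, so every move has to be on a shortest route through the required cells.
Route from (3,3): down to (4,3), right to (4,4), 2× up (reaching (2,4)), 2× left (reaching (2,2)), up to (1,2), 2× right (reaching (1,4)) — 9 moves in all.
Check: all required cells visited; 9 ≤ 9 moves.

(3,3) -> (4,3) -> (4,4) -> (3,4) -> (2,4) -> (2,3) -> (2,2) -> (1,2) -> (1,3) -> (1,4)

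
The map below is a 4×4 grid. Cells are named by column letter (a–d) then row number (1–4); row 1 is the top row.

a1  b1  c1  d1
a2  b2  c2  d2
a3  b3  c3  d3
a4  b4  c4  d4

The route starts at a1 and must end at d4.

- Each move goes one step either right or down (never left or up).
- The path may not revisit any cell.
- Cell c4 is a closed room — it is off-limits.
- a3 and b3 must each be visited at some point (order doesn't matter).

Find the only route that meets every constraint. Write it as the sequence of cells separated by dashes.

Moves only go right or down, so the column and row indices never decrease.
Route from a1: down 2 to a3, right 3 to d3, down 1 to d4 — 6 moves in all.
Check: all required cells visited.

a1 - a2 - a3 - b3 - c3 - d3 - d4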